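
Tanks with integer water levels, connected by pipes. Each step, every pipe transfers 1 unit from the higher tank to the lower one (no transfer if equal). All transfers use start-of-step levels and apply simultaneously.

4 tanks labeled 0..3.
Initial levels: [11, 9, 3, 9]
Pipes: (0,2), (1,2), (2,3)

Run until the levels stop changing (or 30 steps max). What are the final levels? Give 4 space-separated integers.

Step 1: flows [0->2,1->2,3->2] -> levels [10 8 6 8]
Step 2: flows [0->2,1->2,3->2] -> levels [9 7 9 7]
Step 3: flows [0=2,2->1,2->3] -> levels [9 8 7 8]
Step 4: flows [0->2,1->2,3->2] -> levels [8 7 10 7]
Step 5: flows [2->0,2->1,2->3] -> levels [9 8 7 8]
  -> period-2 cycle: step 5 state = step 3 state; never stabilizes
  -> state at step 30: (30-3) mod 2 = 1, same as step 4 -> [8 7 10 7]

Answer: 8 7 10 7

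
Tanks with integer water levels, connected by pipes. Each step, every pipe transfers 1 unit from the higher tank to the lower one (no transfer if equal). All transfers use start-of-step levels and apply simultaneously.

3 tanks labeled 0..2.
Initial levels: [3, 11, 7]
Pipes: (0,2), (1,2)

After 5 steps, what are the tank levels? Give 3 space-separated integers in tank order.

Answer: 7 7 7

Derivation:
Step 1: flows [2->0,1->2] -> levels [4 10 7]
Step 2: flows [2->0,1->2] -> levels [5 9 7]
Step 3: flows [2->0,1->2] -> levels [6 8 7]
Step 4: flows [2->0,1->2] -> levels [7 7 7]
Step 5: flows [0=2,1=2] -> levels [7 7 7]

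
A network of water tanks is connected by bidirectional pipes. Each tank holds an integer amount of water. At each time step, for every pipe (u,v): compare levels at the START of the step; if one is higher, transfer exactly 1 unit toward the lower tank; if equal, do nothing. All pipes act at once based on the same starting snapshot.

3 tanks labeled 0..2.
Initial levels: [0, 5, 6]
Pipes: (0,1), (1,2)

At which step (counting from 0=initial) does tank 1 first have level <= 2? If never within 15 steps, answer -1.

Step 1: flows [1->0,2->1] -> levels [1 5 5]
Step 2: flows [1->0,1=2] -> levels [2 4 5]
Step 3: flows [1->0,2->1] -> levels [3 4 4]
Step 4: flows [1->0,1=2] -> levels [4 3 4]
Step 5: flows [0->1,2->1] -> levels [3 5 3]
Step 6: flows [1->0,1->2] -> levels [4 3 4]
  -> period-2 cycle (repeats step 4); tank 1 never drops to <=2
Tank 1 never reaches <=2 within 15 steps

Answer: -1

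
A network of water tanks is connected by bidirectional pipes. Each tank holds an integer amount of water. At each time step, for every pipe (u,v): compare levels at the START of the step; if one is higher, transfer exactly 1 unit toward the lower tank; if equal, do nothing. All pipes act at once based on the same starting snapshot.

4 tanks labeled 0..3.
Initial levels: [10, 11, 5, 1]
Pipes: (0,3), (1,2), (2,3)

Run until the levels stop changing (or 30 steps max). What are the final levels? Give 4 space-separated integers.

Answer: 6 7 6 8

Derivation:
Step 1: flows [0->3,1->2,2->3] -> levels [9 10 5 3]
Step 2: flows [0->3,1->2,2->3] -> levels [8 9 5 5]
Step 3: flows [0->3,1->2,2=3] -> levels [7 8 6 6]
Step 4: flows [0->3,1->2,2=3] -> levels [6 7 7 7]
Step 5: flows [3->0,1=2,2=3] -> levels [7 7 7 6]
Step 6: flows [0->3,1=2,2->3] -> levels [6 7 6 8]
Step 7: flows [3->0,1->2,3->2] -> levels [7 6 8 6]
Step 8: flows [0->3,2->1,2->3] -> levels [6 7 6 8]
  -> period-2 cycle: step 8 state = step 6 state; never stabilizes
  -> state at step 30: (30-6) mod 2 = 0, same as step 6 -> [6 7 6 8]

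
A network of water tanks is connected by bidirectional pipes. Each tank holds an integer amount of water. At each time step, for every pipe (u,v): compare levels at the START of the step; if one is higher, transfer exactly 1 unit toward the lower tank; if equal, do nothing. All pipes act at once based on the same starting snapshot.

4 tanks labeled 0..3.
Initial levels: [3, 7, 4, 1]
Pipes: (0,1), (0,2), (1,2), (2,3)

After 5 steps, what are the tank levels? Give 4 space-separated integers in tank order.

Answer: 4 4 3 4

Derivation:
Step 1: flows [1->0,2->0,1->2,2->3] -> levels [5 5 3 2]
Step 2: flows [0=1,0->2,1->2,2->3] -> levels [4 4 4 3]
Step 3: flows [0=1,0=2,1=2,2->3] -> levels [4 4 3 4]
Step 4: flows [0=1,0->2,1->2,3->2] -> levels [3 3 6 3]
Step 5: flows [0=1,2->0,2->1,2->3] -> levels [4 4 3 4]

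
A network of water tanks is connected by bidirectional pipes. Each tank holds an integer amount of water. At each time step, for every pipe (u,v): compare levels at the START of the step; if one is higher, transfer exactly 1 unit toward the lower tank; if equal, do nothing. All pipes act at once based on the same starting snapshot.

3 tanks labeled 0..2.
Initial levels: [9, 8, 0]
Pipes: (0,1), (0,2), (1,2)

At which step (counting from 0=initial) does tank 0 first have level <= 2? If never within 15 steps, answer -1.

Step 1: flows [0->1,0->2,1->2] -> levels [7 8 2]
Step 2: flows [1->0,0->2,1->2] -> levels [7 6 4]
Step 3: flows [0->1,0->2,1->2] -> levels [5 6 6]
Step 4: flows [1->0,2->0,1=2] -> levels [7 5 5]
Step 5: flows [0->1,0->2,1=2] -> levels [5 6 6]
  -> period-2 cycle (repeats step 3); tank 0 never drops to <=2
Tank 0 never reaches <=2 within 15 steps

Answer: -1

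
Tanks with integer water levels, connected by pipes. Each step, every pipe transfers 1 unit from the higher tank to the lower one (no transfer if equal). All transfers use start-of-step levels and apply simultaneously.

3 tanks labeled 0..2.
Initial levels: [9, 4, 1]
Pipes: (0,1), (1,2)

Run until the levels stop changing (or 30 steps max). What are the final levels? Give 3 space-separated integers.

Answer: 4 6 4

Derivation:
Step 1: flows [0->1,1->2] -> levels [8 4 2]
Step 2: flows [0->1,1->2] -> levels [7 4 3]
Step 3: flows [0->1,1->2] -> levels [6 4 4]
Step 4: flows [0->1,1=2] -> levels [5 5 4]
Step 5: flows [0=1,1->2] -> levels [5 4 5]
Step 6: flows [0->1,2->1] -> levels [4 6 4]
Step 7: flows [1->0,1->2] -> levels [5 4 5]
  -> period-2 cycle: step 7 state = step 5 state; never stabilizes
  -> state at step 30: (30-5) mod 2 = 1, same as step 6 -> [4 6 4]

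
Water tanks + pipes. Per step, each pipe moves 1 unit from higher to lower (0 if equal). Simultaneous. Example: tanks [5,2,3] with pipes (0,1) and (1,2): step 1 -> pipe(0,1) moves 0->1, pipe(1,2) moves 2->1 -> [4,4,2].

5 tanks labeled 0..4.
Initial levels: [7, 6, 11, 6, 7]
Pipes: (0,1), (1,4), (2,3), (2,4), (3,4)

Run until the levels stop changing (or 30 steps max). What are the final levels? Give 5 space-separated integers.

Answer: 7 6 7 8 9

Derivation:
Step 1: flows [0->1,4->1,2->3,2->4,4->3] -> levels [6 8 9 8 6]
Step 2: flows [1->0,1->4,2->3,2->4,3->4] -> levels [7 6 7 8 9]
Step 3: flows [0->1,4->1,3->2,4->2,4->3] -> levels [6 8 9 8 6]
  -> period-2 cycle: step 3 state = step 1 state; never stabilizes
  -> state at step 30: (30-1) mod 2 = 1, same as step 2 -> [7 6 7 8 9]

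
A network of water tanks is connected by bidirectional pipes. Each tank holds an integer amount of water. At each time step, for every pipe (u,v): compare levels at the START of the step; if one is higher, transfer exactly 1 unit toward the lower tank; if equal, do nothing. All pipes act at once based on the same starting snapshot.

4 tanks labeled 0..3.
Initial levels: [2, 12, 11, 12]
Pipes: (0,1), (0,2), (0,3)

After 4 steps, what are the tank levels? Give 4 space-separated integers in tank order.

Answer: 8 10 9 10

Derivation:
Step 1: flows [1->0,2->0,3->0] -> levels [5 11 10 11]
Step 2: flows [1->0,2->0,3->0] -> levels [8 10 9 10]
Step 3: flows [1->0,2->0,3->0] -> levels [11 9 8 9]
Step 4: flows [0->1,0->2,0->3] -> levels [8 10 9 10]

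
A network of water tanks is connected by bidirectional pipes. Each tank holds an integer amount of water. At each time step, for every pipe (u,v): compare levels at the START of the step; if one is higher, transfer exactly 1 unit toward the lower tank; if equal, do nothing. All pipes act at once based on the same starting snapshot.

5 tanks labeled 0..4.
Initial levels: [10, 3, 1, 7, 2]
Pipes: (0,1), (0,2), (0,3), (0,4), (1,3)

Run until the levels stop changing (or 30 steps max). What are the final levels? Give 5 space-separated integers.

Step 1: flows [0->1,0->2,0->3,0->4,3->1] -> levels [6 5 2 7 3]
Step 2: flows [0->1,0->2,3->0,0->4,3->1] -> levels [4 7 3 5 4]
Step 3: flows [1->0,0->2,3->0,0=4,1->3] -> levels [5 5 4 5 4]
Step 4: flows [0=1,0->2,0=3,0->4,1=3] -> levels [3 5 5 5 5]
Step 5: flows [1->0,2->0,3->0,4->0,1=3] -> levels [7 4 4 4 4]
Step 6: flows [0->1,0->2,0->3,0->4,1=3] -> levels [3 5 5 5 5]
  -> period-2 cycle: step 6 state = step 4 state; never stabilizes
  -> state at step 30: (30-4) mod 2 = 0, same as step 4 -> [3 5 5 5 5]

Answer: 3 5 5 5 5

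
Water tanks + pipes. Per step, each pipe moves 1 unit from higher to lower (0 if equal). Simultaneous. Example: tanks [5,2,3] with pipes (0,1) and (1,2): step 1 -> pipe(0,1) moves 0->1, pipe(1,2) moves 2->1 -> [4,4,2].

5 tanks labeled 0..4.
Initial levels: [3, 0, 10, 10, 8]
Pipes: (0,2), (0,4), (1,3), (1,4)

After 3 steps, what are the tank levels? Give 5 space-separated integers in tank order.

Answer: 7 5 7 7 5

Derivation:
Step 1: flows [2->0,4->0,3->1,4->1] -> levels [5 2 9 9 6]
Step 2: flows [2->0,4->0,3->1,4->1] -> levels [7 4 8 8 4]
Step 3: flows [2->0,0->4,3->1,1=4] -> levels [7 5 7 7 5]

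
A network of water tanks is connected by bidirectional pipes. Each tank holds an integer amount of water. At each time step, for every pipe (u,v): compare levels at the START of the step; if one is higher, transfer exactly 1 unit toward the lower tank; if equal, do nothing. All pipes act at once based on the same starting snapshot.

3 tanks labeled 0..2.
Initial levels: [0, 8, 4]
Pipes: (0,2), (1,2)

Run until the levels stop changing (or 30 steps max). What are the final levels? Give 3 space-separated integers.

Step 1: flows [2->0,1->2] -> levels [1 7 4]
Step 2: flows [2->0,1->2] -> levels [2 6 4]
Step 3: flows [2->0,1->2] -> levels [3 5 4]
Step 4: flows [2->0,1->2] -> levels [4 4 4]
Step 5: flows [0=2,1=2] -> levels [4 4 4]
  -> stable (no change)

Answer: 4 4 4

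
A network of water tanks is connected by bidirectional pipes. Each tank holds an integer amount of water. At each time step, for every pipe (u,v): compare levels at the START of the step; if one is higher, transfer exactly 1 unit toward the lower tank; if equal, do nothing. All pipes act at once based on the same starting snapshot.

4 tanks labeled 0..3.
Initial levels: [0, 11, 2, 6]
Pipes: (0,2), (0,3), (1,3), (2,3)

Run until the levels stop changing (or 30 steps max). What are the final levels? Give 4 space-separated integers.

Step 1: flows [2->0,3->0,1->3,3->2] -> levels [2 10 2 5]
Step 2: flows [0=2,3->0,1->3,3->2] -> levels [3 9 3 4]
Step 3: flows [0=2,3->0,1->3,3->2] -> levels [4 8 4 3]
Step 4: flows [0=2,0->3,1->3,2->3] -> levels [3 7 3 6]
Step 5: flows [0=2,3->0,1->3,3->2] -> levels [4 6 4 5]
Step 6: flows [0=2,3->0,1->3,3->2] -> levels [5 5 5 4]
Step 7: flows [0=2,0->3,1->3,2->3] -> levels [4 4 4 7]
Step 8: flows [0=2,3->0,3->1,3->2] -> levels [5 5 5 4]
  -> period-2 cycle: step 8 state = step 6 state; never stabilizes
  -> state at step 30: (30-6) mod 2 = 0, same as step 6 -> [5 5 5 4]

Answer: 5 5 5 4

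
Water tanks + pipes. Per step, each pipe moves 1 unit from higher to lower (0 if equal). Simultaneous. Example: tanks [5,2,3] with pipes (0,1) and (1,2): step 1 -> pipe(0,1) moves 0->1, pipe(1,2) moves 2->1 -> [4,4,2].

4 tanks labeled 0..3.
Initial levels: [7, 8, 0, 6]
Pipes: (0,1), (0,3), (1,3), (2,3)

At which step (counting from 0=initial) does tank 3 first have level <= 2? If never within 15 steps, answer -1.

Step 1: flows [1->0,0->3,1->3,3->2] -> levels [7 6 1 7]
Step 2: flows [0->1,0=3,3->1,3->2] -> levels [6 8 2 5]
Step 3: flows [1->0,0->3,1->3,3->2] -> levels [6 6 3 6]
Step 4: flows [0=1,0=3,1=3,3->2] -> levels [6 6 4 5]
Step 5: flows [0=1,0->3,1->3,3->2] -> levels [5 5 5 6]
Step 6: flows [0=1,3->0,3->1,3->2] -> levels [6 6 6 3]
Step 7: flows [0=1,0->3,1->3,2->3] -> levels [5 5 5 6]
  -> period-2 cycle (repeats step 5); tank 3 never drops to <=2
Tank 3 never reaches <=2 within 15 steps

Answer: -1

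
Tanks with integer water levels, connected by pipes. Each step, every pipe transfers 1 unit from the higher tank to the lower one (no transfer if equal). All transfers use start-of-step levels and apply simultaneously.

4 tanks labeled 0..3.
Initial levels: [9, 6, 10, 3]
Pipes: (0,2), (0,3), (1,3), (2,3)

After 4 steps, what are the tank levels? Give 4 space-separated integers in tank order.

Answer: 6 7 8 7

Derivation:
Step 1: flows [2->0,0->3,1->3,2->3] -> levels [9 5 8 6]
Step 2: flows [0->2,0->3,3->1,2->3] -> levels [7 6 8 7]
Step 3: flows [2->0,0=3,3->1,2->3] -> levels [8 7 6 7]
Step 4: flows [0->2,0->3,1=3,3->2] -> levels [6 7 8 7]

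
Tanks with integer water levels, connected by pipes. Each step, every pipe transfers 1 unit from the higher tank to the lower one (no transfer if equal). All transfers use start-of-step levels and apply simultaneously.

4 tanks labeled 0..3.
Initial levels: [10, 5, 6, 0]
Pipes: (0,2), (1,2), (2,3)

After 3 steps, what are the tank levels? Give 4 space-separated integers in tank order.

Step 1: flows [0->2,2->1,2->3] -> levels [9 6 5 1]
Step 2: flows [0->2,1->2,2->3] -> levels [8 5 6 2]
Step 3: flows [0->2,2->1,2->3] -> levels [7 6 5 3]

Answer: 7 6 5 3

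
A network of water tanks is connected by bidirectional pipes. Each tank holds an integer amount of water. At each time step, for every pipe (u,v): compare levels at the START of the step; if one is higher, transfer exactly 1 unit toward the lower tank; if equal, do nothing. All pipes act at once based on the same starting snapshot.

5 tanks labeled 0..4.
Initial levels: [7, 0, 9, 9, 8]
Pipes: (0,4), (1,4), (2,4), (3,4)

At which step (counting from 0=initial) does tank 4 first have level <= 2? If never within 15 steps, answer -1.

Step 1: flows [4->0,4->1,2->4,3->4] -> levels [8 1 8 8 8]
Step 2: flows [0=4,4->1,2=4,3=4] -> levels [8 2 8 8 7]
Step 3: flows [0->4,4->1,2->4,3->4] -> levels [7 3 7 7 9]
Step 4: flows [4->0,4->1,4->2,4->3] -> levels [8 4 8 8 5]
Step 5: flows [0->4,4->1,2->4,3->4] -> levels [7 5 7 7 7]
Step 6: flows [0=4,4->1,2=4,3=4] -> levels [7 6 7 7 6]
Step 7: flows [0->4,1=4,2->4,3->4] -> levels [6 6 6 6 9]
Step 8: flows [4->0,4->1,4->2,4->3] -> levels [7 7 7 7 5]
Step 9: flows [0->4,1->4,2->4,3->4] -> levels [6 6 6 6 9]
  -> period-2 cycle (repeats step 7); tank 4 never drops to <=2
Tank 4 never reaches <=2 within 15 steps

Answer: -1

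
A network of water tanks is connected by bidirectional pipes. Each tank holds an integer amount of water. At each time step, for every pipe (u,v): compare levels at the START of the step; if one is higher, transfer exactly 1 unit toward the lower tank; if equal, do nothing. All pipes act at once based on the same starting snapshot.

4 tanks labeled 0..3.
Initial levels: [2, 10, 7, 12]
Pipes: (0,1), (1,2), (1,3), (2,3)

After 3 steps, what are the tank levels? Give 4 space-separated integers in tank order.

Answer: 5 8 8 10

Derivation:
Step 1: flows [1->0,1->2,3->1,3->2] -> levels [3 9 9 10]
Step 2: flows [1->0,1=2,3->1,3->2] -> levels [4 9 10 8]
Step 3: flows [1->0,2->1,1->3,2->3] -> levels [5 8 8 10]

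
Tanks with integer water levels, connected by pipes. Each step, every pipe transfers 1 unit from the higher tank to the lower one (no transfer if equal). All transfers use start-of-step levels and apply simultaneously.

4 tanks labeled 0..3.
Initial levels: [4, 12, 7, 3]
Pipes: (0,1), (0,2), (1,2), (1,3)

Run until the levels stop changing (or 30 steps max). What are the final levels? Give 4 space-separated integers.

Answer: 7 5 7 7

Derivation:
Step 1: flows [1->0,2->0,1->2,1->3] -> levels [6 9 7 4]
Step 2: flows [1->0,2->0,1->2,1->3] -> levels [8 6 7 5]
Step 3: flows [0->1,0->2,2->1,1->3] -> levels [6 7 7 6]
Step 4: flows [1->0,2->0,1=2,1->3] -> levels [8 5 6 7]
Step 5: flows [0->1,0->2,2->1,3->1] -> levels [6 8 6 6]
Step 6: flows [1->0,0=2,1->2,1->3] -> levels [7 5 7 7]
Step 7: flows [0->1,0=2,2->1,3->1] -> levels [6 8 6 6]
  -> period-2 cycle: step 7 state = step 5 state; never stabilizes
  -> state at step 30: (30-5) mod 2 = 1, same as step 6 -> [7 5 7 7]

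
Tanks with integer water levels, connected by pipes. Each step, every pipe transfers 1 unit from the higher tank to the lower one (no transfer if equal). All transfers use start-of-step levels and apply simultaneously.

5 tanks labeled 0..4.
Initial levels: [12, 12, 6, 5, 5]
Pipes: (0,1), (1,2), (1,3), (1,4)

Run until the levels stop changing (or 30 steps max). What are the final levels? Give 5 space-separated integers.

Answer: 9 7 8 8 8

Derivation:
Step 1: flows [0=1,1->2,1->3,1->4] -> levels [12 9 7 6 6]
Step 2: flows [0->1,1->2,1->3,1->4] -> levels [11 7 8 7 7]
Step 3: flows [0->1,2->1,1=3,1=4] -> levels [10 9 7 7 7]
Step 4: flows [0->1,1->2,1->3,1->4] -> levels [9 7 8 8 8]
Step 5: flows [0->1,2->1,3->1,4->1] -> levels [8 11 7 7 7]
Step 6: flows [1->0,1->2,1->3,1->4] -> levels [9 7 8 8 8]
  -> period-2 cycle: step 6 state = step 4 state; never stabilizes
  -> state at step 30: (30-4) mod 2 = 0, same as step 4 -> [9 7 8 8 8]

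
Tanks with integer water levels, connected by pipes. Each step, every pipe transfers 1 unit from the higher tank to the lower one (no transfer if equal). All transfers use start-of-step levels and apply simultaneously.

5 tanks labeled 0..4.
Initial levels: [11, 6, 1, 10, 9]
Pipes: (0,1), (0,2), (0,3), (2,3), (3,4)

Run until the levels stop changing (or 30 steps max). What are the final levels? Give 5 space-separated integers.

Step 1: flows [0->1,0->2,0->3,3->2,3->4] -> levels [8 7 3 9 10]
Step 2: flows [0->1,0->2,3->0,3->2,4->3] -> levels [7 8 5 8 9]
Step 3: flows [1->0,0->2,3->0,3->2,4->3] -> levels [8 7 7 7 8]
Step 4: flows [0->1,0->2,0->3,2=3,4->3] -> levels [5 8 8 9 7]
Step 5: flows [1->0,2->0,3->0,3->2,3->4] -> levels [8 7 8 6 8]
Step 6: flows [0->1,0=2,0->3,2->3,4->3] -> levels [6 8 7 9 7]
Step 7: flows [1->0,2->0,3->0,3->2,3->4] -> levels [9 7 7 6 8]
Step 8: flows [0->1,0->2,0->3,2->3,4->3] -> levels [6 8 7 9 7]
  -> period-2 cycle: step 8 state = step 6 state; never stabilizes
  -> state at step 30: (30-6) mod 2 = 0, same as step 6 -> [6 8 7 9 7]

Answer: 6 8 7 9 7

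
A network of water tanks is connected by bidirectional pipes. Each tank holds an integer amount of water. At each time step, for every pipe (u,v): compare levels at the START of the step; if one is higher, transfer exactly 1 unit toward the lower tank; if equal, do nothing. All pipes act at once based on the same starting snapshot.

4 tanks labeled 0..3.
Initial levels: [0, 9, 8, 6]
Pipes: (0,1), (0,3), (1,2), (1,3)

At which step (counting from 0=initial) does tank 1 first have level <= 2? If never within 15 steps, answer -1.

Step 1: flows [1->0,3->0,1->2,1->3] -> levels [2 6 9 6]
Step 2: flows [1->0,3->0,2->1,1=3] -> levels [4 6 8 5]
Step 3: flows [1->0,3->0,2->1,1->3] -> levels [6 5 7 5]
Step 4: flows [0->1,0->3,2->1,1=3] -> levels [4 7 6 6]
Step 5: flows [1->0,3->0,1->2,1->3] -> levels [6 4 7 6]
Step 6: flows [0->1,0=3,2->1,3->1] -> levels [5 7 6 5]
Step 7: flows [1->0,0=3,1->2,1->3] -> levels [6 4 7 6]
  -> period-2 cycle (repeats step 5); tank 1 never drops to <=2
Tank 1 never reaches <=2 within 15 steps

Answer: -1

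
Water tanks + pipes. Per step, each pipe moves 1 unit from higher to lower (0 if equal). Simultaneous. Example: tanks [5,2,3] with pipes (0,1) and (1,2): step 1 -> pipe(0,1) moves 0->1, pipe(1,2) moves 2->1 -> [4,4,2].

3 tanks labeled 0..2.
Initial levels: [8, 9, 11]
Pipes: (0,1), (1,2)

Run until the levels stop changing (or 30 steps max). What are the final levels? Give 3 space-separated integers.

Step 1: flows [1->0,2->1] -> levels [9 9 10]
Step 2: flows [0=1,2->1] -> levels [9 10 9]
Step 3: flows [1->0,1->2] -> levels [10 8 10]
Step 4: flows [0->1,2->1] -> levels [9 10 9]
  -> period-2 cycle: step 4 state = step 2 state; never stabilizes
  -> state at step 30: (30-2) mod 2 = 0, same as step 2 -> [9 10 9]

Answer: 9 10 9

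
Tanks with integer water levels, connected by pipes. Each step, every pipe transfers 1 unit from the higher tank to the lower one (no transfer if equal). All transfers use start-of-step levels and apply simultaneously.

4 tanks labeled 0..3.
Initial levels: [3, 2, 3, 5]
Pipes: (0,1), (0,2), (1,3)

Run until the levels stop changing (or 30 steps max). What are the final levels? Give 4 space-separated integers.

Step 1: flows [0->1,0=2,3->1] -> levels [2 4 3 4]
Step 2: flows [1->0,2->0,1=3] -> levels [4 3 2 4]
Step 3: flows [0->1,0->2,3->1] -> levels [2 5 3 3]
Step 4: flows [1->0,2->0,1->3] -> levels [4 3 2 4]
  -> period-2 cycle: step 4 state = step 2 state; never stabilizes
  -> state at step 30: (30-2) mod 2 = 0, same as step 2 -> [4 3 2 4]

Answer: 4 3 2 4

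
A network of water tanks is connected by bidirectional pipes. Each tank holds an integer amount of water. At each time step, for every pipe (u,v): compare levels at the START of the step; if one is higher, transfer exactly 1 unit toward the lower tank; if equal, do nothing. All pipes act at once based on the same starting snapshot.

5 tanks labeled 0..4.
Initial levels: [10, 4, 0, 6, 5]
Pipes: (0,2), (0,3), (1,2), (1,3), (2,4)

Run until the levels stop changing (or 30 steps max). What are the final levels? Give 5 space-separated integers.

Step 1: flows [0->2,0->3,1->2,3->1,4->2] -> levels [8 4 3 6 4]
Step 2: flows [0->2,0->3,1->2,3->1,4->2] -> levels [6 4 6 6 3]
Step 3: flows [0=2,0=3,2->1,3->1,2->4] -> levels [6 6 4 5 4]
Step 4: flows [0->2,0->3,1->2,1->3,2=4] -> levels [4 4 6 7 4]
Step 5: flows [2->0,3->0,2->1,3->1,2->4] -> levels [6 6 3 5 5]
Step 6: flows [0->2,0->3,1->2,1->3,4->2] -> levels [4 4 6 7 4]
  -> period-2 cycle: step 6 state = step 4 state; never stabilizes
  -> state at step 30: (30-4) mod 2 = 0, same as step 4 -> [4 4 6 7 4]

Answer: 4 4 6 7 4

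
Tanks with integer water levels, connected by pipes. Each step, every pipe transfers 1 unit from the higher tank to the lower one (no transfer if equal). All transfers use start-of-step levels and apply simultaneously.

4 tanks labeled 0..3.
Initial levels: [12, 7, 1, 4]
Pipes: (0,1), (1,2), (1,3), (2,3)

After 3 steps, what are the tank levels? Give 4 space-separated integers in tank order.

Step 1: flows [0->1,1->2,1->3,3->2] -> levels [11 6 3 4]
Step 2: flows [0->1,1->2,1->3,3->2] -> levels [10 5 5 4]
Step 3: flows [0->1,1=2,1->3,2->3] -> levels [9 5 4 6]

Answer: 9 5 4 6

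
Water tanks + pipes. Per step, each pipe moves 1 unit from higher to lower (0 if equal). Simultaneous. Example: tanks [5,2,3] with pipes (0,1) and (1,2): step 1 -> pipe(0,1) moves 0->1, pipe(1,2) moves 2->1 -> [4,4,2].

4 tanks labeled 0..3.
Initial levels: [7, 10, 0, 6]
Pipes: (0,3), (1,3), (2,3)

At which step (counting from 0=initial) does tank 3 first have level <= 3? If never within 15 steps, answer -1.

Step 1: flows [0->3,1->3,3->2] -> levels [6 9 1 7]
Step 2: flows [3->0,1->3,3->2] -> levels [7 8 2 6]
Step 3: flows [0->3,1->3,3->2] -> levels [6 7 3 7]
Step 4: flows [3->0,1=3,3->2] -> levels [7 7 4 5]
Step 5: flows [0->3,1->3,3->2] -> levels [6 6 5 6]
Step 6: flows [0=3,1=3,3->2] -> levels [6 6 6 5]
Step 7: flows [0->3,1->3,2->3] -> levels [5 5 5 8]
Step 8: flows [3->0,3->1,3->2] -> levels [6 6 6 5]
  -> period-2 cycle (repeats step 6); tank 3 never drops to <=3
Tank 3 never reaches <=3 within 15 steps

Answer: -1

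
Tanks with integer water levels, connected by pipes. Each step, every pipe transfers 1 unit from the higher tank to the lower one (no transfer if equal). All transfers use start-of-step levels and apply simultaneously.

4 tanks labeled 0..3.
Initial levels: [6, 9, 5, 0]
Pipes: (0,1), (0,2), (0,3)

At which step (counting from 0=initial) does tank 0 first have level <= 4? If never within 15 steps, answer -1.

Answer: 5

Derivation:
Step 1: flows [1->0,0->2,0->3] -> levels [5 8 6 1]
Step 2: flows [1->0,2->0,0->3] -> levels [6 7 5 2]
Step 3: flows [1->0,0->2,0->3] -> levels [5 6 6 3]
Step 4: flows [1->0,2->0,0->3] -> levels [6 5 5 4]
Step 5: flows [0->1,0->2,0->3] -> levels [3 6 6 5]
Tank 0 first reaches <=4 at step 5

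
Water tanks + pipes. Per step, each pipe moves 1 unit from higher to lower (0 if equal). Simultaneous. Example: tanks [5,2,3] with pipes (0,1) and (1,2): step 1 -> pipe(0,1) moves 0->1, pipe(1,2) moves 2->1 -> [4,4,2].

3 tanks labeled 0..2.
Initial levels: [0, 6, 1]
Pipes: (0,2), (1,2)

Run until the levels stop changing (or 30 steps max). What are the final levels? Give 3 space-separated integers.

Step 1: flows [2->0,1->2] -> levels [1 5 1]
Step 2: flows [0=2,1->2] -> levels [1 4 2]
Step 3: flows [2->0,1->2] -> levels [2 3 2]
Step 4: flows [0=2,1->2] -> levels [2 2 3]
Step 5: flows [2->0,2->1] -> levels [3 3 1]
Step 6: flows [0->2,1->2] -> levels [2 2 3]
  -> period-2 cycle: step 6 state = step 4 state; never stabilizes
  -> state at step 30: (30-4) mod 2 = 0, same as step 4 -> [2 2 3]

Answer: 2 2 3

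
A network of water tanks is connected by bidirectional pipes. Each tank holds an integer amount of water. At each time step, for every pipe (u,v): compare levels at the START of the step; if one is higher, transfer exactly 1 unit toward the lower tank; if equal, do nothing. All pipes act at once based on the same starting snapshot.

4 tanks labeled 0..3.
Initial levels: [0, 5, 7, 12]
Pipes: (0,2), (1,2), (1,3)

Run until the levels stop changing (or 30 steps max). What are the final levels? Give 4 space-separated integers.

Step 1: flows [2->0,2->1,3->1] -> levels [1 7 5 11]
Step 2: flows [2->0,1->2,3->1] -> levels [2 7 5 10]
Step 3: flows [2->0,1->2,3->1] -> levels [3 7 5 9]
Step 4: flows [2->0,1->2,3->1] -> levels [4 7 5 8]
Step 5: flows [2->0,1->2,3->1] -> levels [5 7 5 7]
Step 6: flows [0=2,1->2,1=3] -> levels [5 6 6 7]
Step 7: flows [2->0,1=2,3->1] -> levels [6 7 5 6]
Step 8: flows [0->2,1->2,1->3] -> levels [5 5 7 7]
Step 9: flows [2->0,2->1,3->1] -> levels [6 7 5 6]
  -> period-2 cycle: step 9 state = step 7 state; never stabilizes
  -> state at step 30: (30-7) mod 2 = 1, same as step 8 -> [5 5 7 7]

Answer: 5 5 7 7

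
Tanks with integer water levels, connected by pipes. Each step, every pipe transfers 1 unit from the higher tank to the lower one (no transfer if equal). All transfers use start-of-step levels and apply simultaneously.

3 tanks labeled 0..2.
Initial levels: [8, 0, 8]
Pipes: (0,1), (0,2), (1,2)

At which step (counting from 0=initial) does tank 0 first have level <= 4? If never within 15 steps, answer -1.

Step 1: flows [0->1,0=2,2->1] -> levels [7 2 7]
Step 2: flows [0->1,0=2,2->1] -> levels [6 4 6]
Step 3: flows [0->1,0=2,2->1] -> levels [5 6 5]
Step 4: flows [1->0,0=2,1->2] -> levels [6 4 6]
  -> period-2 cycle (repeats step 2); tank 0 never drops to <=4
Tank 0 never reaches <=4 within 15 steps

Answer: -1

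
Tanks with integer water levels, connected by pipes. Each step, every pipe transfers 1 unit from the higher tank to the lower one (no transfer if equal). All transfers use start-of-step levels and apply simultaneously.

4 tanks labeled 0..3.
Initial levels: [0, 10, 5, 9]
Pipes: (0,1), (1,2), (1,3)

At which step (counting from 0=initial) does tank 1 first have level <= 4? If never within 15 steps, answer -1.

Answer: 6

Derivation:
Step 1: flows [1->0,1->2,1->3] -> levels [1 7 6 10]
Step 2: flows [1->0,1->2,3->1] -> levels [2 6 7 9]
Step 3: flows [1->0,2->1,3->1] -> levels [3 7 6 8]
Step 4: flows [1->0,1->2,3->1] -> levels [4 6 7 7]
Step 5: flows [1->0,2->1,3->1] -> levels [5 7 6 6]
Step 6: flows [1->0,1->2,1->3] -> levels [6 4 7 7]
Tank 1 first reaches <=4 at step 6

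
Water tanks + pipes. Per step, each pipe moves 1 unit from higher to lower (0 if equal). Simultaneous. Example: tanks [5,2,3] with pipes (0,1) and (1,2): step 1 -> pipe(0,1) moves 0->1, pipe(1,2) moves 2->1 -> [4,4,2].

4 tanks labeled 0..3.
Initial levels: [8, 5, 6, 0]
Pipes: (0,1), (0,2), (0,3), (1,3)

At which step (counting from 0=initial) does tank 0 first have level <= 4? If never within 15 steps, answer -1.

Step 1: flows [0->1,0->2,0->3,1->3] -> levels [5 5 7 2]
Step 2: flows [0=1,2->0,0->3,1->3] -> levels [5 4 6 4]
Step 3: flows [0->1,2->0,0->3,1=3] -> levels [4 5 5 5]
Tank 0 first reaches <=4 at step 3

Answer: 3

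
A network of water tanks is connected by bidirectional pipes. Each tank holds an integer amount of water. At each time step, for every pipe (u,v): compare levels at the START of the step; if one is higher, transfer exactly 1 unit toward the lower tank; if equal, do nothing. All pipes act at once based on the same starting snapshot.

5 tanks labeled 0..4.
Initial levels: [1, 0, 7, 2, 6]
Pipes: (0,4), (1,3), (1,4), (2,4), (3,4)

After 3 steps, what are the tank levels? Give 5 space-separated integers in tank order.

Step 1: flows [4->0,3->1,4->1,2->4,4->3] -> levels [2 2 6 2 4]
Step 2: flows [4->0,1=3,4->1,2->4,4->3] -> levels [3 3 5 3 2]
Step 3: flows [0->4,1=3,1->4,2->4,3->4] -> levels [2 2 4 2 6]

Answer: 2 2 4 2 6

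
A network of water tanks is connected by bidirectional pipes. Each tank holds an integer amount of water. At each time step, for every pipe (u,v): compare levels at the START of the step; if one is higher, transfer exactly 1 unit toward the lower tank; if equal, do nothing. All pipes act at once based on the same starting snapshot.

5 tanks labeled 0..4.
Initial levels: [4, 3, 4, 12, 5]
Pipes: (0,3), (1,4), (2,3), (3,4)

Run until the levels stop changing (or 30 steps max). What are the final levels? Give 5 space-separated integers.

Step 1: flows [3->0,4->1,3->2,3->4] -> levels [5 4 5 9 5]
Step 2: flows [3->0,4->1,3->2,3->4] -> levels [6 5 6 6 5]
Step 3: flows [0=3,1=4,2=3,3->4] -> levels [6 5 6 5 6]
Step 4: flows [0->3,4->1,2->3,4->3] -> levels [5 6 5 8 4]
Step 5: flows [3->0,1->4,3->2,3->4] -> levels [6 5 6 5 6]
  -> period-2 cycle: step 5 state = step 3 state; never stabilizes
  -> state at step 30: (30-3) mod 2 = 1, same as step 4 -> [5 6 5 8 4]

Answer: 5 6 5 8 4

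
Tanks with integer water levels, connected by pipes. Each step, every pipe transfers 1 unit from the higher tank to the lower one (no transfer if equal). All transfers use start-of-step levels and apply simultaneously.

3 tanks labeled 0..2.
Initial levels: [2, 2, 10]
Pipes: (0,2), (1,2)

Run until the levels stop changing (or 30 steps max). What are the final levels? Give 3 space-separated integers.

Step 1: flows [2->0,2->1] -> levels [3 3 8]
Step 2: flows [2->0,2->1] -> levels [4 4 6]
Step 3: flows [2->0,2->1] -> levels [5 5 4]
Step 4: flows [0->2,1->2] -> levels [4 4 6]
  -> period-2 cycle: step 4 state = step 2 state; never stabilizes
  -> state at step 30: (30-2) mod 2 = 0, same as step 2 -> [4 4 6]

Answer: 4 4 6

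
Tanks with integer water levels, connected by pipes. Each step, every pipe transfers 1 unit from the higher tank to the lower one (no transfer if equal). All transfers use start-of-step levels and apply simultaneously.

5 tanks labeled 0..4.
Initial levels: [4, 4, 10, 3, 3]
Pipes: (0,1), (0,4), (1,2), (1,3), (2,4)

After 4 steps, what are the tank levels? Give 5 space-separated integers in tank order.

Answer: 6 3 6 5 4

Derivation:
Step 1: flows [0=1,0->4,2->1,1->3,2->4] -> levels [3 4 8 4 5]
Step 2: flows [1->0,4->0,2->1,1=3,2->4] -> levels [5 4 6 4 5]
Step 3: flows [0->1,0=4,2->1,1=3,2->4] -> levels [4 6 4 4 6]
Step 4: flows [1->0,4->0,1->2,1->3,4->2] -> levels [6 3 6 5 4]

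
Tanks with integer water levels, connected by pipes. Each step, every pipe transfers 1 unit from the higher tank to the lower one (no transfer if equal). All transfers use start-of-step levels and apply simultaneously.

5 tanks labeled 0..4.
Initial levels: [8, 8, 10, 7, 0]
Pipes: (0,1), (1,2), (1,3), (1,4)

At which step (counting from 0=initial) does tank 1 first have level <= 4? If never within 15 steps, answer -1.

Answer: -1

Derivation:
Step 1: flows [0=1,2->1,1->3,1->4] -> levels [8 7 9 8 1]
Step 2: flows [0->1,2->1,3->1,1->4] -> levels [7 9 8 7 2]
Step 3: flows [1->0,1->2,1->3,1->4] -> levels [8 5 9 8 3]
Step 4: flows [0->1,2->1,3->1,1->4] -> levels [7 7 8 7 4]
Step 5: flows [0=1,2->1,1=3,1->4] -> levels [7 7 7 7 5]
Step 6: flows [0=1,1=2,1=3,1->4] -> levels [7 6 7 7 6]
Step 7: flows [0->1,2->1,3->1,1=4] -> levels [6 9 6 6 6]
Step 8: flows [1->0,1->2,1->3,1->4] -> levels [7 5 7 7 7]
Step 9: flows [0->1,2->1,3->1,4->1] -> levels [6 9 6 6 6]
  -> period-2 cycle (repeats step 7); tank 1 never drops to <=4
Tank 1 never reaches <=4 within 15 steps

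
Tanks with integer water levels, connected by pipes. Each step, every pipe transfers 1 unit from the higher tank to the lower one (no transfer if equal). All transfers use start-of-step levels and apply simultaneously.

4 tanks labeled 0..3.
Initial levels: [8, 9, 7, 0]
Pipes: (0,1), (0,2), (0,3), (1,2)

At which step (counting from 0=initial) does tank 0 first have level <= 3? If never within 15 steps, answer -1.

Step 1: flows [1->0,0->2,0->3,1->2] -> levels [7 7 9 1]
Step 2: flows [0=1,2->0,0->3,2->1] -> levels [7 8 7 2]
Step 3: flows [1->0,0=2,0->3,1->2] -> levels [7 6 8 3]
Step 4: flows [0->1,2->0,0->3,2->1] -> levels [6 8 6 4]
Step 5: flows [1->0,0=2,0->3,1->2] -> levels [6 6 7 5]
Step 6: flows [0=1,2->0,0->3,2->1] -> levels [6 7 5 6]
Step 7: flows [1->0,0->2,0=3,1->2] -> levels [6 5 7 6]
Step 8: flows [0->1,2->0,0=3,2->1] -> levels [6 7 5 6]
  -> period-2 cycle (repeats step 6); tank 0 never drops to <=3
Tank 0 never reaches <=3 within 15 steps

Answer: -1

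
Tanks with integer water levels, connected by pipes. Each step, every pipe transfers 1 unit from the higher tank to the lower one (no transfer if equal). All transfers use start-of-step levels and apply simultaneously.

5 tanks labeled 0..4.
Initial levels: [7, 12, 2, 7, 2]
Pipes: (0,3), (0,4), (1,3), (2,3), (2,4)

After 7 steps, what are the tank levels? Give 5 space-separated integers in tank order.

Answer: 4 7 4 8 7

Derivation:
Step 1: flows [0=3,0->4,1->3,3->2,2=4] -> levels [6 11 3 7 3]
Step 2: flows [3->0,0->4,1->3,3->2,2=4] -> levels [6 10 4 6 4]
Step 3: flows [0=3,0->4,1->3,3->2,2=4] -> levels [5 9 5 6 5]
Step 4: flows [3->0,0=4,1->3,3->2,2=4] -> levels [6 8 6 5 5]
Step 5: flows [0->3,0->4,1->3,2->3,2->4] -> levels [4 7 4 8 7]
Step 6: flows [3->0,4->0,3->1,3->2,4->2] -> levels [6 8 6 5 5]
  -> period-2 cycle: step 6 state = step 4 state
  -> state at step 7: (7-4) mod 2 = 1, same as step 5 -> [4 7 4 8 7]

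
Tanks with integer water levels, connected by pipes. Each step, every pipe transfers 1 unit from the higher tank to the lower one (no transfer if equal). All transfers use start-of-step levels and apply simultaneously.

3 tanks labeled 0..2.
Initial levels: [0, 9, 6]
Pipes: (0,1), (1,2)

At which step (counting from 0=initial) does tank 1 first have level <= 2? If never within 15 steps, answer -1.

Step 1: flows [1->0,1->2] -> levels [1 7 7]
Step 2: flows [1->0,1=2] -> levels [2 6 7]
Step 3: flows [1->0,2->1] -> levels [3 6 6]
Step 4: flows [1->0,1=2] -> levels [4 5 6]
Step 5: flows [1->0,2->1] -> levels [5 5 5]
Step 6: flows [0=1,1=2] -> levels [5 5 5]
  -> stable; tank 1 stays at 5 > 2
Tank 1 never reaches <=2 within 15 steps

Answer: -1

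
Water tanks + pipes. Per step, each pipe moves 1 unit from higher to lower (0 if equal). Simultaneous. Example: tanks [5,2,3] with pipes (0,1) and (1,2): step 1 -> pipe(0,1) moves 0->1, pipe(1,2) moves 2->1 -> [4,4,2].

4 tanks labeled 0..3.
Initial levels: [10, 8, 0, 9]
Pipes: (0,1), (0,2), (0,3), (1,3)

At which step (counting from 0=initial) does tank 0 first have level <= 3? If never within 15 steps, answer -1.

Answer: -1

Derivation:
Step 1: flows [0->1,0->2,0->3,3->1] -> levels [7 10 1 9]
Step 2: flows [1->0,0->2,3->0,1->3] -> levels [8 8 2 9]
Step 3: flows [0=1,0->2,3->0,3->1] -> levels [8 9 3 7]
Step 4: flows [1->0,0->2,0->3,1->3] -> levels [7 7 4 9]
Step 5: flows [0=1,0->2,3->0,3->1] -> levels [7 8 5 7]
Step 6: flows [1->0,0->2,0=3,1->3] -> levels [7 6 6 8]
Step 7: flows [0->1,0->2,3->0,3->1] -> levels [6 8 7 6]
Step 8: flows [1->0,2->0,0=3,1->3] -> levels [8 6 6 7]
Step 9: flows [0->1,0->2,0->3,3->1] -> levels [5 8 7 7]
Step 10: flows [1->0,2->0,3->0,1->3] -> levels [8 6 6 7]
  -> period-2 cycle (repeats step 8); tank 0 never drops to <=3
Tank 0 never reaches <=3 within 15 steps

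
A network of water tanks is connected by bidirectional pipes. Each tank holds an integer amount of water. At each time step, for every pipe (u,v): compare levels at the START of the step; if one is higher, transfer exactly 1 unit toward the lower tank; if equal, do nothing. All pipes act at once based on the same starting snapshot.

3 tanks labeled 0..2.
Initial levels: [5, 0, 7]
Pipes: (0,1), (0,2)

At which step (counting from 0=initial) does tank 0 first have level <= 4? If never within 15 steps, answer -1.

Step 1: flows [0->1,2->0] -> levels [5 1 6]
Step 2: flows [0->1,2->0] -> levels [5 2 5]
Step 3: flows [0->1,0=2] -> levels [4 3 5]
Tank 0 first reaches <=4 at step 3

Answer: 3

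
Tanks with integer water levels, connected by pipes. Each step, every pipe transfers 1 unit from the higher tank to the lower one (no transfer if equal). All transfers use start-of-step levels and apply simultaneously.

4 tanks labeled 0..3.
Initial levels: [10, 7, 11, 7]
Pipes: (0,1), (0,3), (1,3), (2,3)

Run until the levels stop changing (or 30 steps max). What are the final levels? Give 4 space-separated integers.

Step 1: flows [0->1,0->3,1=3,2->3] -> levels [8 8 10 9]
Step 2: flows [0=1,3->0,3->1,2->3] -> levels [9 9 9 8]
Step 3: flows [0=1,0->3,1->3,2->3] -> levels [8 8 8 11]
Step 4: flows [0=1,3->0,3->1,3->2] -> levels [9 9 9 8]
  -> period-2 cycle: step 4 state = step 2 state; never stabilizes
  -> state at step 30: (30-2) mod 2 = 0, same as step 2 -> [9 9 9 8]

Answer: 9 9 9 8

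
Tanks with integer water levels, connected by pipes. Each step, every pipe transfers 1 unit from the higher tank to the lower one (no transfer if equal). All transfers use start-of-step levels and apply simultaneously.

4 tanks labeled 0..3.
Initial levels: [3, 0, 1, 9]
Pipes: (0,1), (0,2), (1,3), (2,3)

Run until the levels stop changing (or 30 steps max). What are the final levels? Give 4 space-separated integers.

Step 1: flows [0->1,0->2,3->1,3->2] -> levels [1 2 3 7]
Step 2: flows [1->0,2->0,3->1,3->2] -> levels [3 2 3 5]
Step 3: flows [0->1,0=2,3->1,3->2] -> levels [2 4 4 3]
Step 4: flows [1->0,2->0,1->3,2->3] -> levels [4 2 2 5]
Step 5: flows [0->1,0->2,3->1,3->2] -> levels [2 4 4 3]
  -> period-2 cycle: step 5 state = step 3 state; never stabilizes
  -> state at step 30: (30-3) mod 2 = 1, same as step 4 -> [4 2 2 5]

Answer: 4 2 2 5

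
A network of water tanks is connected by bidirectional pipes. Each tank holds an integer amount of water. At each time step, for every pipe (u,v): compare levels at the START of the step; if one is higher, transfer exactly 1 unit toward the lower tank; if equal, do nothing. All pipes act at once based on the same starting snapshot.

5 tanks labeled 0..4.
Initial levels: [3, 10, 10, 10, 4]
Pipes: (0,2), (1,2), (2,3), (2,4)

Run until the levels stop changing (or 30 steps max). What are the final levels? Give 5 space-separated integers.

Answer: 7 8 6 8 8

Derivation:
Step 1: flows [2->0,1=2,2=3,2->4] -> levels [4 10 8 10 5]
Step 2: flows [2->0,1->2,3->2,2->4] -> levels [5 9 8 9 6]
Step 3: flows [2->0,1->2,3->2,2->4] -> levels [6 8 8 8 7]
Step 4: flows [2->0,1=2,2=3,2->4] -> levels [7 8 6 8 8]
Step 5: flows [0->2,1->2,3->2,4->2] -> levels [6 7 10 7 7]
Step 6: flows [2->0,2->1,2->3,2->4] -> levels [7 8 6 8 8]
  -> period-2 cycle: step 6 state = step 4 state; never stabilizes
  -> state at step 30: (30-4) mod 2 = 0, same as step 4 -> [7 8 6 8 8]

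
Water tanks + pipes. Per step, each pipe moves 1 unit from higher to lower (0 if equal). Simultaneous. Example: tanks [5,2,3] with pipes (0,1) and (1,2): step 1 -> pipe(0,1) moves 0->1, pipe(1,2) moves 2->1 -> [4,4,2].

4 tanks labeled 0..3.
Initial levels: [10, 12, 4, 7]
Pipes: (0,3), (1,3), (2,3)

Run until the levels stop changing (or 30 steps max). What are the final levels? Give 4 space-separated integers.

Answer: 8 8 8 9

Derivation:
Step 1: flows [0->3,1->3,3->2] -> levels [9 11 5 8]
Step 2: flows [0->3,1->3,3->2] -> levels [8 10 6 9]
Step 3: flows [3->0,1->3,3->2] -> levels [9 9 7 8]
Step 4: flows [0->3,1->3,3->2] -> levels [8 8 8 9]
Step 5: flows [3->0,3->1,3->2] -> levels [9 9 9 6]
Step 6: flows [0->3,1->3,2->3] -> levels [8 8 8 9]
  -> period-2 cycle: step 6 state = step 4 state; never stabilizes
  -> state at step 30: (30-4) mod 2 = 0, same as step 4 -> [8 8 8 9]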